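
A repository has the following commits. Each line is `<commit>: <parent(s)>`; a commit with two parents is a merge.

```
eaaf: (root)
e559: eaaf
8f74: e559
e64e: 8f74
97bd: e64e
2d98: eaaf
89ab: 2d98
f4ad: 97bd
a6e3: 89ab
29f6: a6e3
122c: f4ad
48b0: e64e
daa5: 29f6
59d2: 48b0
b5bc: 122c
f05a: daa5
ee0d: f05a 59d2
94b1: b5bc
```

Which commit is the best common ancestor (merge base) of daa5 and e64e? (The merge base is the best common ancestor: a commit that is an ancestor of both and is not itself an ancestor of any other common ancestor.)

Ancestors of daa5: {29f6, 2d98, 89ab, a6e3, daa5, eaaf}.
Ancestors of e64e: {8f74, e559, e64e, eaaf}.
Common ancestors: {eaaf}.
The only common ancestor is eaaf, so it is the merge base.

eaaf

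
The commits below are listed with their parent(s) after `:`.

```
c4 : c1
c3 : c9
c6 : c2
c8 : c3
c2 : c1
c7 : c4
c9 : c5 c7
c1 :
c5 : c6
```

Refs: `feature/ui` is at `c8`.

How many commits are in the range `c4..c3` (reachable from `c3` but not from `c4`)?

Reachable from c3: {c1, c2, c3, c4, c5, c6, c7, c9}.
Reachable from c4: {c1, c4}.
In c3's history but not c4's: {c2, c3, c5, c6, c7, c9} — 6 commits.

6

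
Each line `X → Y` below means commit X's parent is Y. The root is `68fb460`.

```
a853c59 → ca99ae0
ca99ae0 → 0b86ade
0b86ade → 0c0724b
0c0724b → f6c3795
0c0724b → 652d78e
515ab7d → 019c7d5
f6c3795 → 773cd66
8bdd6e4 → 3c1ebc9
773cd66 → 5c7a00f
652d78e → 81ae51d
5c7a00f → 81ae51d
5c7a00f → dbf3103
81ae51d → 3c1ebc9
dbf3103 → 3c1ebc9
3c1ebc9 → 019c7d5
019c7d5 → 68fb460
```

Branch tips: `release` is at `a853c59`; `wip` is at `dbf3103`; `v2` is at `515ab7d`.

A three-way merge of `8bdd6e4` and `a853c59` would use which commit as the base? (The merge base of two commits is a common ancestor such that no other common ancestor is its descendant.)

3c1ebc9

Ancestors of 8bdd6e4: {019c7d5, 3c1ebc9, 68fb460, 8bdd6e4}.
Ancestors of a853c59: {019c7d5, 0b86ade, 0c0724b, 3c1ebc9, 5c7a00f, 652d78e, 68fb460, 773cd66, 81ae51d, a853c59, ca99ae0, dbf3103, f6c3795}.
Common ancestors: {019c7d5, 3c1ebc9, 68fb460}.
Among these, 3c1ebc9 is not an ancestor of any other common ancestor — it is the merge base.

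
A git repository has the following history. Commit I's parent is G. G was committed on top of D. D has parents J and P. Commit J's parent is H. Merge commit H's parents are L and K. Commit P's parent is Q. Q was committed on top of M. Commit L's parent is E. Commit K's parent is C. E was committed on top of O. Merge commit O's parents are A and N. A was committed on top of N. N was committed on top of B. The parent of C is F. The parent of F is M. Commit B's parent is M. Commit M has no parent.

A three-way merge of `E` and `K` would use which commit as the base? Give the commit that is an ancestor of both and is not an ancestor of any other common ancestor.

M

Ancestors of E: {A, B, E, M, N, O}.
Ancestors of K: {C, F, K, M}.
Common ancestors: {M}.
The only common ancestor is M, so it is the merge base.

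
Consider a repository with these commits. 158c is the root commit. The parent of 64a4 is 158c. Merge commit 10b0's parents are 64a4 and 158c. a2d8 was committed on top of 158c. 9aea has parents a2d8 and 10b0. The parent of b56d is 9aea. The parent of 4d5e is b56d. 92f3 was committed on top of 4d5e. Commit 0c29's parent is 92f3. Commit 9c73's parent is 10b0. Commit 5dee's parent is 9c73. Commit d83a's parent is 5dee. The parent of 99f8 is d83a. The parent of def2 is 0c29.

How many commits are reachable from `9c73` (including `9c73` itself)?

Walking parent pointers from 9c73: reachable set = {10b0, 158c, 64a4, 9c73}.
That is 4 commits.

4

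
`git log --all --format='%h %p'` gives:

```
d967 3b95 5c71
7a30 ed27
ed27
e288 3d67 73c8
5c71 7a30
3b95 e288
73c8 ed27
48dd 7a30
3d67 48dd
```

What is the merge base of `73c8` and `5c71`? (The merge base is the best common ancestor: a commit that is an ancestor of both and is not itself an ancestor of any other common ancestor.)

Ancestors of 73c8: {73c8, ed27}.
Ancestors of 5c71: {5c71, 7a30, ed27}.
Common ancestors: {ed27}.
The only common ancestor is ed27, so it is the merge base.

ed27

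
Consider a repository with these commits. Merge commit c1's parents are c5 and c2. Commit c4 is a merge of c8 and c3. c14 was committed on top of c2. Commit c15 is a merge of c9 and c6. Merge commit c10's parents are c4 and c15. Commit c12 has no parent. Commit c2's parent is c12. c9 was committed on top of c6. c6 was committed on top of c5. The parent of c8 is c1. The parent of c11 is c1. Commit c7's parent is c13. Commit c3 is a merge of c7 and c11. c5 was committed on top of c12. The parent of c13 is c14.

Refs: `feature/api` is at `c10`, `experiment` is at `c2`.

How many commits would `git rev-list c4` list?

11

Walking parent pointers from c4: reachable set = {c1, c11, c12, c13, c14, c2, c3, c4, c5, c7, c8}.
That is 11 commits.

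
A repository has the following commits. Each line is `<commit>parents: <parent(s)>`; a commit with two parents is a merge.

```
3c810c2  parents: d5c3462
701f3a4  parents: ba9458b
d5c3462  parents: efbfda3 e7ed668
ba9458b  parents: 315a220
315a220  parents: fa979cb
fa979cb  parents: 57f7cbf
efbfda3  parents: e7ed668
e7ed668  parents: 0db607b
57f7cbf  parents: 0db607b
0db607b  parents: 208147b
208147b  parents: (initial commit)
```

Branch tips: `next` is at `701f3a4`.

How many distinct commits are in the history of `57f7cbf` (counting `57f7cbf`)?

Walking parent pointers from 57f7cbf: reachable set = {0db607b, 208147b, 57f7cbf}.
That is 3 commits.

3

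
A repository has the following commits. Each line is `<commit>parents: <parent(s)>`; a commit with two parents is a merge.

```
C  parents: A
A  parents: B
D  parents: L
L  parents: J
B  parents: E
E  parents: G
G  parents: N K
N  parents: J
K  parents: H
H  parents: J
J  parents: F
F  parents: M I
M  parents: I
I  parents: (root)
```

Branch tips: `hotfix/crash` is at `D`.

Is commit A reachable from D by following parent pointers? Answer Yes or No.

No

Ancestors of D: {D, F, I, J, L, M}.
A is not in that set, so it is not an ancestor of D.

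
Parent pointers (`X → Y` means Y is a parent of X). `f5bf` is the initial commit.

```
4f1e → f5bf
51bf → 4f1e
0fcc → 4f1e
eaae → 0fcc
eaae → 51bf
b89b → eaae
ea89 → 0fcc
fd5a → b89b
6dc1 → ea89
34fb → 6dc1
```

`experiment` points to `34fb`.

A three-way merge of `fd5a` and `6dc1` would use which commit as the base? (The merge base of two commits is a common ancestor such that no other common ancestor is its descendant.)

0fcc

Ancestors of fd5a: {0fcc, 4f1e, 51bf, b89b, eaae, f5bf, fd5a}.
Ancestors of 6dc1: {0fcc, 4f1e, 6dc1, ea89, f5bf}.
Common ancestors: {0fcc, 4f1e, f5bf}.
Among these, 0fcc is not an ancestor of any other common ancestor — it is the merge base.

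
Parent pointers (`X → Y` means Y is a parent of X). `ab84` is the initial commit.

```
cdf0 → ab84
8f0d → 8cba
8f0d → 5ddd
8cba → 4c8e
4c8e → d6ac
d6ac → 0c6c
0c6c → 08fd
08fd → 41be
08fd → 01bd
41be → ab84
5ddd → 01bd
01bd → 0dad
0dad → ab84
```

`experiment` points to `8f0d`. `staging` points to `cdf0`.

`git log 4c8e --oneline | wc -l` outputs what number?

8

Walking parent pointers from 4c8e: reachable set = {01bd, 08fd, 0c6c, 0dad, 41be, 4c8e, ab84, d6ac}.
That is 8 commits.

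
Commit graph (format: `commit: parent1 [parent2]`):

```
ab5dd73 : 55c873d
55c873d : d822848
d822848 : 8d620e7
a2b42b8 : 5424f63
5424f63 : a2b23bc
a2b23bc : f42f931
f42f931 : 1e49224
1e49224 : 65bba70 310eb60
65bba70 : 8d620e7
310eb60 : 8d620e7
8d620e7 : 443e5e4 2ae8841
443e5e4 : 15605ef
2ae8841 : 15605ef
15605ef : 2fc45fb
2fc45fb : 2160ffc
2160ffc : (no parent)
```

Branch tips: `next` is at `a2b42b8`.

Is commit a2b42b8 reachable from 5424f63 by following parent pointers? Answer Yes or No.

Ancestors of 5424f63: {15605ef, 1e49224, 2160ffc, 2ae8841, 2fc45fb, 310eb60, 443e5e4, 5424f63, 65bba70, 8d620e7, a2b23bc, f42f931}.
a2b42b8 is not in that set, so it is not an ancestor of 5424f63.

No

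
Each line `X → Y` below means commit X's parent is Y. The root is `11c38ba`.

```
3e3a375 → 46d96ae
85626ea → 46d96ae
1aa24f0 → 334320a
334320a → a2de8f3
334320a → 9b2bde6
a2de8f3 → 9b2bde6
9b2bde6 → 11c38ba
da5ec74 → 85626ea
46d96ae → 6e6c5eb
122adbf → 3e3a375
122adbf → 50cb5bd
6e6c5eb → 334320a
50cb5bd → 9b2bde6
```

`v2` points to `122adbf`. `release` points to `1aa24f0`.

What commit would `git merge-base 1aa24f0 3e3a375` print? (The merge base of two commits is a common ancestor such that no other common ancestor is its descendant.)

Ancestors of 1aa24f0: {11c38ba, 1aa24f0, 334320a, 9b2bde6, a2de8f3}.
Ancestors of 3e3a375: {11c38ba, 334320a, 3e3a375, 46d96ae, 6e6c5eb, 9b2bde6, a2de8f3}.
Common ancestors: {11c38ba, 334320a, 9b2bde6, a2de8f3}.
Among these, 334320a is not an ancestor of any other common ancestor — it is the merge base.

334320a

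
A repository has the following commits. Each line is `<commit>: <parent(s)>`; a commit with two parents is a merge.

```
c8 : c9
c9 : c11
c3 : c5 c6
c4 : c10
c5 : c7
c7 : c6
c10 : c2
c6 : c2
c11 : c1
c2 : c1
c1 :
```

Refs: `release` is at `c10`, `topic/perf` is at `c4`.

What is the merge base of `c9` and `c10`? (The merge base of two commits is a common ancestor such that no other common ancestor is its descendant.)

Ancestors of c9: {c1, c11, c9}.
Ancestors of c10: {c1, c10, c2}.
Common ancestors: {c1}.
The only common ancestor is c1, so it is the merge base.

c1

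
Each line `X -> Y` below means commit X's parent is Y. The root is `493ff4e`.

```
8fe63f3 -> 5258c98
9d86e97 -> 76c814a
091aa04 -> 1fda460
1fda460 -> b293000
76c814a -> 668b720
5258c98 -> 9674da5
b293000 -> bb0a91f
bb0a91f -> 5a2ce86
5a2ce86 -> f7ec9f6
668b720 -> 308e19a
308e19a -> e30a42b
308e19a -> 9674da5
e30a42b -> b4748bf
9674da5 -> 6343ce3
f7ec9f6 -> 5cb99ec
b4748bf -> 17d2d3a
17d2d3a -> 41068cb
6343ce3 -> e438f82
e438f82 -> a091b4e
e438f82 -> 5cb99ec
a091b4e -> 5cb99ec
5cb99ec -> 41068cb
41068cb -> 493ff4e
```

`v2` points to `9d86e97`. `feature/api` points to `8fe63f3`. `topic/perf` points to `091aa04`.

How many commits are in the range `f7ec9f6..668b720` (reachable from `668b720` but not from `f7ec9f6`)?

Reachable from 668b720: {17d2d3a, 308e19a, 41068cb, 493ff4e, 5cb99ec, 6343ce3, 668b720, 9674da5, a091b4e, b4748bf, e30a42b, e438f82}.
Reachable from f7ec9f6: {41068cb, 493ff4e, 5cb99ec, f7ec9f6}.
In 668b720's history but not f7ec9f6's: {17d2d3a, 308e19a, 6343ce3, 668b720, 9674da5, a091b4e, b4748bf, e30a42b, e438f82} — 9 commits.

9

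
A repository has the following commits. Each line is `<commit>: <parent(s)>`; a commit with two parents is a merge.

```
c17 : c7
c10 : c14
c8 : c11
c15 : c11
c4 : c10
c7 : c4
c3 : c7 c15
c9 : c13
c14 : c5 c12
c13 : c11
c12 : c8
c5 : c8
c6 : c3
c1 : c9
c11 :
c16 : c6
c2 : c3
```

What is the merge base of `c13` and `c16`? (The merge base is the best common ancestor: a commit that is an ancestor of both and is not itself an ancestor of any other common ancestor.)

Ancestors of c13: {c11, c13}.
Ancestors of c16: {c10, c11, c12, c14, c15, c16, c3, c4, c5, c6, c7, c8}.
Common ancestors: {c11}.
The only common ancestor is c11, so it is the merge base.

c11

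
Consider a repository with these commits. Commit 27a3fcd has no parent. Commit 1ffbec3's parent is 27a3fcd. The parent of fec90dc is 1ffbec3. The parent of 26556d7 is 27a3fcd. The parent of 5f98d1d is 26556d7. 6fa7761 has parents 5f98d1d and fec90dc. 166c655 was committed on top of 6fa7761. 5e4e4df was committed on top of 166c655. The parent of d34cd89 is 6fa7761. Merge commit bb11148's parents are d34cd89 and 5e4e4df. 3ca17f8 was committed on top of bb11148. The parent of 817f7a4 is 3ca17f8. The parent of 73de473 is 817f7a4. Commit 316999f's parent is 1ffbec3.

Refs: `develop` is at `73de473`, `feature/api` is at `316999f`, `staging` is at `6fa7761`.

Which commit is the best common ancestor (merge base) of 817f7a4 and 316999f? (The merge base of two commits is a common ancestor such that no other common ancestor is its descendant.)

Ancestors of 817f7a4: {166c655, 1ffbec3, 26556d7, 27a3fcd, 3ca17f8, 5e4e4df, 5f98d1d, 6fa7761, 817f7a4, bb11148, d34cd89, fec90dc}.
Ancestors of 316999f: {1ffbec3, 27a3fcd, 316999f}.
Common ancestors: {1ffbec3, 27a3fcd}.
Among these, 1ffbec3 is not an ancestor of any other common ancestor — it is the merge base.

1ffbec3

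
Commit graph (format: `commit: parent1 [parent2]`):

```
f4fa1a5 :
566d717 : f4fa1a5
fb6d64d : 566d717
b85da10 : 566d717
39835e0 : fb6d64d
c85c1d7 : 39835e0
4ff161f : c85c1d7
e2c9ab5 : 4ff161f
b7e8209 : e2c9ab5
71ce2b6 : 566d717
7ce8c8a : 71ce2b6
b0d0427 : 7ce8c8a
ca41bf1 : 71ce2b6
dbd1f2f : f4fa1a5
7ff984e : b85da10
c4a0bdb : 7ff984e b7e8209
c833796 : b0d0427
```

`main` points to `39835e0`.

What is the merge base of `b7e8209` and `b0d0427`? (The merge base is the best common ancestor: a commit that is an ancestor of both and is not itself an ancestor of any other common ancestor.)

566d717

Ancestors of b7e8209: {39835e0, 4ff161f, 566d717, b7e8209, c85c1d7, e2c9ab5, f4fa1a5, fb6d64d}.
Ancestors of b0d0427: {566d717, 71ce2b6, 7ce8c8a, b0d0427, f4fa1a5}.
Common ancestors: {566d717, f4fa1a5}.
Among these, 566d717 is not an ancestor of any other common ancestor — it is the merge base.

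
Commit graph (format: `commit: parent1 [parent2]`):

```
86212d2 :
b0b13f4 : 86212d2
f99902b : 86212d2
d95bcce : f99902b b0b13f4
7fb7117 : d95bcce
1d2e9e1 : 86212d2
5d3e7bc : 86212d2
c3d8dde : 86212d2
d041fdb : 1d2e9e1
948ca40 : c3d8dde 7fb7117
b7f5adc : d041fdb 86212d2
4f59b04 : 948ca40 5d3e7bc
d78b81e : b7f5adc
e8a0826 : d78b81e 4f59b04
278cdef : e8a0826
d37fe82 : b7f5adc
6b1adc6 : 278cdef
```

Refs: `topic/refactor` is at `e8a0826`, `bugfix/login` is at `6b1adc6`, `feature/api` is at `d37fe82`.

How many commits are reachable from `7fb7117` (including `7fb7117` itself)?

Walking parent pointers from 7fb7117: reachable set = {7fb7117, 86212d2, b0b13f4, d95bcce, f99902b}.
That is 5 commits.

5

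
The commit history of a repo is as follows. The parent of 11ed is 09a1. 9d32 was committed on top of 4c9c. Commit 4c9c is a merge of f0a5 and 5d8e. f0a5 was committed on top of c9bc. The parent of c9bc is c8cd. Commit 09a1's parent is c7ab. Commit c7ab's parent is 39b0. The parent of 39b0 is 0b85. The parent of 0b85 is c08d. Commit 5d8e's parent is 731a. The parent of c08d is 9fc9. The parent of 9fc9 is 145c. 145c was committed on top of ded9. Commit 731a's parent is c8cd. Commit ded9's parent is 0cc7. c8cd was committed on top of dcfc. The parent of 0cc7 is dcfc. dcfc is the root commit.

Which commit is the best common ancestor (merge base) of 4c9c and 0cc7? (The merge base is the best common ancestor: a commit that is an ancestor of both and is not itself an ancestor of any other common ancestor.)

dcfc

Ancestors of 4c9c: {4c9c, 5d8e, 731a, c8cd, c9bc, dcfc, f0a5}.
Ancestors of 0cc7: {0cc7, dcfc}.
Common ancestors: {dcfc}.
The only common ancestor is dcfc, so it is the merge base.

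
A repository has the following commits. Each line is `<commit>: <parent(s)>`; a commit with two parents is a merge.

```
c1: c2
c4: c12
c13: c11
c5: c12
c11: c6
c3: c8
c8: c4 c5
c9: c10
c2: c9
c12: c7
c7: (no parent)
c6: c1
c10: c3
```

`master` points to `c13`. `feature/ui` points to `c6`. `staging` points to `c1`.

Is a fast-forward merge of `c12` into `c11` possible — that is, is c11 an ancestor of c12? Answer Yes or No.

A fast-forward from c11 to c12 is possible iff c11 is an ancestor of c12.
Ancestors of c12: {c12, c7}.
c11 is not among them, so fast-forward is not possible.

No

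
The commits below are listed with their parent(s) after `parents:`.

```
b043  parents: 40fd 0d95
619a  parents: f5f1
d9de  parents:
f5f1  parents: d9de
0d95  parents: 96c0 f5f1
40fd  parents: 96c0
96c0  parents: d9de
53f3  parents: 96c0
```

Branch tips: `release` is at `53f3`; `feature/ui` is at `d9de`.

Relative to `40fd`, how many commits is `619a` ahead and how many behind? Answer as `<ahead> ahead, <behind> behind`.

Reachable from 619a: {619a, d9de, f5f1}.
Reachable from 40fd: {40fd, 96c0, d9de}.
Only in 619a's history (ahead): {619a, f5f1} — 2.
Only in 40fd's history (behind): {40fd, 96c0} — 2.

2 ahead, 2 behind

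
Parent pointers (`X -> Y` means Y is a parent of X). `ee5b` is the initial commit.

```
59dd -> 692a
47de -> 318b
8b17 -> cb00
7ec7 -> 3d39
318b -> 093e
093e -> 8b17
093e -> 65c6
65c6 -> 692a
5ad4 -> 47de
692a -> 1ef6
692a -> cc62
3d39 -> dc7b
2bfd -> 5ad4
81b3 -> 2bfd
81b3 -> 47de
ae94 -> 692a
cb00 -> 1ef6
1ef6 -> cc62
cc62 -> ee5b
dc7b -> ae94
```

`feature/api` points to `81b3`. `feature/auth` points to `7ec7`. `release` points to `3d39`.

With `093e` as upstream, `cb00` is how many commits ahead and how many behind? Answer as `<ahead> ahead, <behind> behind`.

0 ahead, 4 behind

Reachable from cb00: {1ef6, cb00, cc62, ee5b}.
Reachable from 093e: {093e, 1ef6, 65c6, 692a, 8b17, cb00, cc62, ee5b}.
Only in cb00's history (ahead): {} — 0.
Only in 093e's history (behind): {093e, 65c6, 692a, 8b17} — 4.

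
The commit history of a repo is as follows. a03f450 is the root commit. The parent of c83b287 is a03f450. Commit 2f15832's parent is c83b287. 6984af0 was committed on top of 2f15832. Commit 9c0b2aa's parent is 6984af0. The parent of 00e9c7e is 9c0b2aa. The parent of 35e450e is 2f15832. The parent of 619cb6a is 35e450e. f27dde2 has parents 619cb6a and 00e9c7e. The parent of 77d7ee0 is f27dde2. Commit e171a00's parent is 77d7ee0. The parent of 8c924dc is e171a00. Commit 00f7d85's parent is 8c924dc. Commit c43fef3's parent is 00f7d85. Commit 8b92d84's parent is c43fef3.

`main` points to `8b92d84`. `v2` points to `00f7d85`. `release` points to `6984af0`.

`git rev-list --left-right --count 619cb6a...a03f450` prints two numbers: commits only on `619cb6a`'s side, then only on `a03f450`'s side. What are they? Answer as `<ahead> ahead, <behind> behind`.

Reachable from 619cb6a: {2f15832, 35e450e, 619cb6a, a03f450, c83b287}.
Reachable from a03f450: {a03f450}.
Only in 619cb6a's history (ahead): {2f15832, 35e450e, 619cb6a, c83b287} — 4.
Only in a03f450's history (behind): {} — 0.

4 ahead, 0 behind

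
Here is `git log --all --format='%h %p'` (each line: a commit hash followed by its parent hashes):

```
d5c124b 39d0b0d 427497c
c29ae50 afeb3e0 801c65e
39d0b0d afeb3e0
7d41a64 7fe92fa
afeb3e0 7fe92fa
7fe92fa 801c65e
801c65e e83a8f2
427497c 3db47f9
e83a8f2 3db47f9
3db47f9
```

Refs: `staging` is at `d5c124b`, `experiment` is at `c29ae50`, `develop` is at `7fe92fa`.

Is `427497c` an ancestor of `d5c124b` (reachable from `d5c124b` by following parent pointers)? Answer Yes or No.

Ancestors of d5c124b (commits reachable by following parents): {39d0b0d, 3db47f9, 427497c, 7fe92fa, 801c65e, afeb3e0, d5c124b, e83a8f2}.
427497c is in that set, so it is an ancestor of d5c124b.

Yes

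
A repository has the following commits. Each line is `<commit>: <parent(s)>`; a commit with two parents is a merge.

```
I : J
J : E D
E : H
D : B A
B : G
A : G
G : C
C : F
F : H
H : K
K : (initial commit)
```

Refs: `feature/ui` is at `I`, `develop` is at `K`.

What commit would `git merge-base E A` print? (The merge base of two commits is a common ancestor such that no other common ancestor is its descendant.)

Ancestors of E: {E, H, K}.
Ancestors of A: {A, C, F, G, H, K}.
Common ancestors: {H, K}.
Among these, H is not an ancestor of any other common ancestor — it is the merge base.

H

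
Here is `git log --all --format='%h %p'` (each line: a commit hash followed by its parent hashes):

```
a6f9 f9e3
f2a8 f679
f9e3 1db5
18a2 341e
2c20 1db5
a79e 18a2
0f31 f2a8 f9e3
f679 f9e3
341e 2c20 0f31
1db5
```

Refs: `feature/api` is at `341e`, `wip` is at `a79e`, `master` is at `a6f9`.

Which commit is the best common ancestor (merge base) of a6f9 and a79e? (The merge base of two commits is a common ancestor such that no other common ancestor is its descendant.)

Ancestors of a6f9: {1db5, a6f9, f9e3}.
Ancestors of a79e: {0f31, 18a2, 1db5, 2c20, 341e, a79e, f2a8, f679, f9e3}.
Common ancestors: {1db5, f9e3}.
Among these, f9e3 is not an ancestor of any other common ancestor — it is the merge base.

f9e3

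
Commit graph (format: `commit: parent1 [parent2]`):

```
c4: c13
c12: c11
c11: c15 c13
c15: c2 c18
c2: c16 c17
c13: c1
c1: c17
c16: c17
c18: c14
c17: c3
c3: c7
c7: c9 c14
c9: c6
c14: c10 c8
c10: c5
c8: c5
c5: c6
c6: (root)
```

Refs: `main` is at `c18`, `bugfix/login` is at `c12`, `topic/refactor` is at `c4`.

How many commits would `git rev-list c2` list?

Walking parent pointers from c2: reachable set = {c10, c14, c16, c17, c2, c3, c5, c6, c7, c8, c9}.
That is 11 commits.

11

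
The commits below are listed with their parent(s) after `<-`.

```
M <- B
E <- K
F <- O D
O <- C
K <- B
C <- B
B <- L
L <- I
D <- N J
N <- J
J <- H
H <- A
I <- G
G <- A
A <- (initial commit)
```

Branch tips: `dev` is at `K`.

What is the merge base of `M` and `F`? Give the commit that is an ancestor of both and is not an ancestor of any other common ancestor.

B

Ancestors of M: {A, B, G, I, L, M}.
Ancestors of F: {A, B, C, D, F, G, H, I, J, L, N, O}.
Common ancestors: {A, B, G, I, L}.
Among these, B is not an ancestor of any other common ancestor — it is the merge base.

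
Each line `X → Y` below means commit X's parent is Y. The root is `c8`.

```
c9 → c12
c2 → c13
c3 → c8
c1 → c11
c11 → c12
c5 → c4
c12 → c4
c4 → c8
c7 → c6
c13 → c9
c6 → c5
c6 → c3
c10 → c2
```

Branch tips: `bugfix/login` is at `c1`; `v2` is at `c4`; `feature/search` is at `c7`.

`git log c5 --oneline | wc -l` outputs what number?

Walking parent pointers from c5: reachable set = {c4, c5, c8}.
That is 3 commits.

3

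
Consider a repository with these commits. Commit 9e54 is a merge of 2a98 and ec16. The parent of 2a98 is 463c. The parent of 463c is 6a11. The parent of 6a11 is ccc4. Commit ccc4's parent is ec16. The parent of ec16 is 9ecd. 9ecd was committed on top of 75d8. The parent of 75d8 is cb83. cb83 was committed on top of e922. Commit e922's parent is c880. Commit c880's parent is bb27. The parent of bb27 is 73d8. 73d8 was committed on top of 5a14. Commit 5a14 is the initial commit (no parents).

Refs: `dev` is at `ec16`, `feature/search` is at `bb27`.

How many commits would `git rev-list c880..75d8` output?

3

Reachable from 75d8: {5a14, 73d8, 75d8, bb27, c880, cb83, e922}.
Reachable from c880: {5a14, 73d8, bb27, c880}.
In 75d8's history but not c880's: {75d8, cb83, e922} — 3 commits.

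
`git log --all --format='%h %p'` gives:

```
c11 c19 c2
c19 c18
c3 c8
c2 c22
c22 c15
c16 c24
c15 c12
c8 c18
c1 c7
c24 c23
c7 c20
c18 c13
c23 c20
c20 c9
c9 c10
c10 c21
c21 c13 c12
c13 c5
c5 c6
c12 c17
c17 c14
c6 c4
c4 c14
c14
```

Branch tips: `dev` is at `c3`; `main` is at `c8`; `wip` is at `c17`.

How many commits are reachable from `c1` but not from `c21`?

Reachable from c1: {c1, c10, c12, c13, c14, c17, c20, c21, c4, c5, c6, c7, c9}.
Reachable from c21: {c12, c13, c14, c17, c21, c4, c5, c6}.
In c1's history but not c21's: {c1, c10, c20, c7, c9} — 5 commits.

5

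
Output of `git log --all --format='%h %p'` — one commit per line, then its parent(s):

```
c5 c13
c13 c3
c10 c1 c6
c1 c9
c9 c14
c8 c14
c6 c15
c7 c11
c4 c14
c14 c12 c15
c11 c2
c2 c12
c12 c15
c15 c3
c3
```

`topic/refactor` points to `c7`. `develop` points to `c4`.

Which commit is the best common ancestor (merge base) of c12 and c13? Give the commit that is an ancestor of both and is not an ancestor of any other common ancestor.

c3

Ancestors of c12: {c12, c15, c3}.
Ancestors of c13: {c13, c3}.
Common ancestors: {c3}.
The only common ancestor is c3, so it is the merge base.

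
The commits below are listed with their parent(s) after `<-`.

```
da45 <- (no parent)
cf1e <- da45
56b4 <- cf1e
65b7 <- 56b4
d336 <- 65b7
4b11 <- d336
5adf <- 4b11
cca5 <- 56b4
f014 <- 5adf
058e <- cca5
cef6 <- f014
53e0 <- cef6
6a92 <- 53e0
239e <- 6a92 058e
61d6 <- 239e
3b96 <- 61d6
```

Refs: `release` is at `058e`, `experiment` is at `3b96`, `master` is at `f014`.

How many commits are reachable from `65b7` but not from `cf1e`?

2

Reachable from 65b7: {56b4, 65b7, cf1e, da45}.
Reachable from cf1e: {cf1e, da45}.
In 65b7's history but not cf1e's: {56b4, 65b7} — 2 commits.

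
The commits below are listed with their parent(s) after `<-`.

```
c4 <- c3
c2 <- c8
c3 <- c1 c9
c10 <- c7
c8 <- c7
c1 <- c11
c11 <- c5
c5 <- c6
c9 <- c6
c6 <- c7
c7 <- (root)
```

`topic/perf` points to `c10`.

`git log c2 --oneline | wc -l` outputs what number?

3

Walking parent pointers from c2: reachable set = {c2, c7, c8}.
That is 3 commits.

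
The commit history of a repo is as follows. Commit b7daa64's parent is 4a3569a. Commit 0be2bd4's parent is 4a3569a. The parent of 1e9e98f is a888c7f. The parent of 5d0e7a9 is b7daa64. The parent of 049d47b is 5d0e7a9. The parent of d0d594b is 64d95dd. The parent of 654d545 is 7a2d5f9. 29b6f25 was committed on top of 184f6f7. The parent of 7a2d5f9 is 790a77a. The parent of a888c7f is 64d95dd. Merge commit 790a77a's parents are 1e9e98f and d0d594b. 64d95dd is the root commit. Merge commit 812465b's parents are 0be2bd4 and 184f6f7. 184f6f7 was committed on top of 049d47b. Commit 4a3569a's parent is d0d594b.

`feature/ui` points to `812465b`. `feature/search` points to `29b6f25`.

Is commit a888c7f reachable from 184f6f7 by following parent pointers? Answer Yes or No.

Ancestors of 184f6f7: {049d47b, 184f6f7, 4a3569a, 5d0e7a9, 64d95dd, b7daa64, d0d594b}.
a888c7f is not in that set, so it is not an ancestor of 184f6f7.

No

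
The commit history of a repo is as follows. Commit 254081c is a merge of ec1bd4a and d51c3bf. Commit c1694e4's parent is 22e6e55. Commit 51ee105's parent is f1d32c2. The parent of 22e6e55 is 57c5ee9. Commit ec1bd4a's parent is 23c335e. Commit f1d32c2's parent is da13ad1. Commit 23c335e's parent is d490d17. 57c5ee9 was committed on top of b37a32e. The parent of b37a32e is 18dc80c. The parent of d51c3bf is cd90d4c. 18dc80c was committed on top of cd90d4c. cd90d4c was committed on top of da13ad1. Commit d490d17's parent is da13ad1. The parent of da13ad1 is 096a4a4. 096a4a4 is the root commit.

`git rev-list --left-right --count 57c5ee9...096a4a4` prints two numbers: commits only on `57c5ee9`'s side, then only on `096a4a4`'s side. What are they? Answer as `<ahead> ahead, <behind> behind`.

5 ahead, 0 behind

Reachable from 57c5ee9: {096a4a4, 18dc80c, 57c5ee9, b37a32e, cd90d4c, da13ad1}.
Reachable from 096a4a4: {096a4a4}.
Only in 57c5ee9's history (ahead): {18dc80c, 57c5ee9, b37a32e, cd90d4c, da13ad1} — 5.
Only in 096a4a4's history (behind): {} — 0.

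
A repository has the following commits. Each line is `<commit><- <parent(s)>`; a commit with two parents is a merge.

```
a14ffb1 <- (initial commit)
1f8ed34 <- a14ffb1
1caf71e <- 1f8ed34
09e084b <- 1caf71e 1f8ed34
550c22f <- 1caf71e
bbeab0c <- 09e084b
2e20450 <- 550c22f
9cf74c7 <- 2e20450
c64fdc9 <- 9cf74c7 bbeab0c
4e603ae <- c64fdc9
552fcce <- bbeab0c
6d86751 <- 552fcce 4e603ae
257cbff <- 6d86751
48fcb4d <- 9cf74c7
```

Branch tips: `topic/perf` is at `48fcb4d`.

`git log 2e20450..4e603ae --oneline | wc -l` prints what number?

5

Reachable from 4e603ae: {09e084b, 1caf71e, 1f8ed34, 2e20450, 4e603ae, 550c22f, 9cf74c7, a14ffb1, bbeab0c, c64fdc9}.
Reachable from 2e20450: {1caf71e, 1f8ed34, 2e20450, 550c22f, a14ffb1}.
In 4e603ae's history but not 2e20450's: {09e084b, 4e603ae, 9cf74c7, bbeab0c, c64fdc9} — 5 commits.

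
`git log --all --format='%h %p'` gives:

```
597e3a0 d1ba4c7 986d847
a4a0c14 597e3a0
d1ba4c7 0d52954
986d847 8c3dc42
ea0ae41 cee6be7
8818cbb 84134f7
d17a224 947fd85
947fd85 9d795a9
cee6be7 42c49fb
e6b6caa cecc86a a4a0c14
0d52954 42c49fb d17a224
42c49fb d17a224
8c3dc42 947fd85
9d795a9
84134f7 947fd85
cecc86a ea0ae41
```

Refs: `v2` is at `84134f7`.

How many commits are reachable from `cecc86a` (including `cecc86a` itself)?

Walking parent pointers from cecc86a: reachable set = {42c49fb, 947fd85, 9d795a9, cecc86a, cee6be7, d17a224, ea0ae41}.
That is 7 commits.

7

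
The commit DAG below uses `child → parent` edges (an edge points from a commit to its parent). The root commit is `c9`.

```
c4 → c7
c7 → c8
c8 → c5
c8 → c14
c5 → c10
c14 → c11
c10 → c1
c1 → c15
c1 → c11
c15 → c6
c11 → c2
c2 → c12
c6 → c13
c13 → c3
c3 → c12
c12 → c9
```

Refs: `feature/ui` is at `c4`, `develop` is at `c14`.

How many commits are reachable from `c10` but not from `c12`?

Reachable from c10: {c1, c10, c11, c12, c13, c15, c2, c3, c6, c9}.
Reachable from c12: {c12, c9}.
In c10's history but not c12's: {c1, c10, c11, c13, c15, c2, c3, c6} — 8 commits.

8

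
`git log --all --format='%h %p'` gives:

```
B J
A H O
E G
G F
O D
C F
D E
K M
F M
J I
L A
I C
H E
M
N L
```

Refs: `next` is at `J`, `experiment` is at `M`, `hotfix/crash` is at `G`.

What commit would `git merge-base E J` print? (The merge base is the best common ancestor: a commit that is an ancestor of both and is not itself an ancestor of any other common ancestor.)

Ancestors of E: {E, F, G, M}.
Ancestors of J: {C, F, I, J, M}.
Common ancestors: {F, M}.
Among these, F is not an ancestor of any other common ancestor — it is the merge base.

F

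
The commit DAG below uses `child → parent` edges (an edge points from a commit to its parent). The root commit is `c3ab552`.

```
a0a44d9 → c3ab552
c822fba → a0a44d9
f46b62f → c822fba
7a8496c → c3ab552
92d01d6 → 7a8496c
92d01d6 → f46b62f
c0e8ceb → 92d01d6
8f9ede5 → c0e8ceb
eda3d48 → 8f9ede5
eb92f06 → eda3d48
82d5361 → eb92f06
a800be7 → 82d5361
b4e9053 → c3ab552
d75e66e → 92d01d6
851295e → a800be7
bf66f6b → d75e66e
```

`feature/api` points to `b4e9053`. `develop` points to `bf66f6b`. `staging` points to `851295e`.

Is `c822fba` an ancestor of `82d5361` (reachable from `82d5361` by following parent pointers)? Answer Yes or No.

Ancestors of 82d5361 (commits reachable by following parents): {7a8496c, 82d5361, 8f9ede5, 92d01d6, a0a44d9, c0e8ceb, c3ab552, c822fba, eb92f06, eda3d48, f46b62f}.
c822fba is in that set, so it is an ancestor of 82d5361.

Yes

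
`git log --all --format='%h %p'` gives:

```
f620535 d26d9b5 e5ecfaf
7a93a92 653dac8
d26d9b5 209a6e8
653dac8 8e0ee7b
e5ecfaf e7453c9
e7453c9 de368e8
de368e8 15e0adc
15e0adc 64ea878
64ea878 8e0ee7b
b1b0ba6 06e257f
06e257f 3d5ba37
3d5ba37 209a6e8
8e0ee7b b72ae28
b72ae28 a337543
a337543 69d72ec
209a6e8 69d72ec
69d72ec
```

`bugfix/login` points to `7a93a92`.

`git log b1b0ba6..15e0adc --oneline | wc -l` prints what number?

Reachable from 15e0adc: {15e0adc, 64ea878, 69d72ec, 8e0ee7b, a337543, b72ae28}.
Reachable from b1b0ba6: {06e257f, 209a6e8, 3d5ba37, 69d72ec, b1b0ba6}.
In 15e0adc's history but not b1b0ba6's: {15e0adc, 64ea878, 8e0ee7b, a337543, b72ae28} — 5 commits.

5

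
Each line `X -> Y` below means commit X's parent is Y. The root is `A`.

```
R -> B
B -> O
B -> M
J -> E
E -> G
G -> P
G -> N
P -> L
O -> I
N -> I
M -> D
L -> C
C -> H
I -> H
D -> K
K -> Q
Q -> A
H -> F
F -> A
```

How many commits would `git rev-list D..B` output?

Reachable from B: {A, B, D, F, H, I, K, M, O, Q}.
Reachable from D: {A, D, K, Q}.
In B's history but not D's: {B, F, H, I, M, O} — 6 commits.

6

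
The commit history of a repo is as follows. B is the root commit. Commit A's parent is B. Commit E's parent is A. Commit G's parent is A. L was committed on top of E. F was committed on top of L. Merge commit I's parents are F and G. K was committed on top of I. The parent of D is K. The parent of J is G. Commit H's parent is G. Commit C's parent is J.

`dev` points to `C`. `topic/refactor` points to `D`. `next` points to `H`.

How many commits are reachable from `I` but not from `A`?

5

Reachable from I: {A, B, E, F, G, I, L}.
Reachable from A: {A, B}.
In I's history but not A's: {E, F, G, I, L} — 5 commits.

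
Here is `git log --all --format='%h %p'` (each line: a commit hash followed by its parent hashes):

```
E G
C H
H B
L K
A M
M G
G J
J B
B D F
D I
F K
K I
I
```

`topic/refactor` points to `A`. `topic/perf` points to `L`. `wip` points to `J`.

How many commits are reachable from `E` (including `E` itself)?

8

Walking parent pointers from E: reachable set = {B, D, E, F, G, I, J, K}.
That is 8 commits.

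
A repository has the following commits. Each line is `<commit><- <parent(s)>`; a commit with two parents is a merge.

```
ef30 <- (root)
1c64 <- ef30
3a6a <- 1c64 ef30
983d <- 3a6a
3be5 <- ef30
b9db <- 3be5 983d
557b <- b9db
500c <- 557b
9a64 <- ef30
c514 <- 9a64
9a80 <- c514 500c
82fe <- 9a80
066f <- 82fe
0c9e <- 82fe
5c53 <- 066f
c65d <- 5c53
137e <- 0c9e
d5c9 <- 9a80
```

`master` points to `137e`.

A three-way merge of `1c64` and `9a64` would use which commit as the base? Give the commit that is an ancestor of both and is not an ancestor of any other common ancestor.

Ancestors of 1c64: {1c64, ef30}.
Ancestors of 9a64: {9a64, ef30}.
Common ancestors: {ef30}.
The only common ancestor is ef30, so it is the merge base.

ef30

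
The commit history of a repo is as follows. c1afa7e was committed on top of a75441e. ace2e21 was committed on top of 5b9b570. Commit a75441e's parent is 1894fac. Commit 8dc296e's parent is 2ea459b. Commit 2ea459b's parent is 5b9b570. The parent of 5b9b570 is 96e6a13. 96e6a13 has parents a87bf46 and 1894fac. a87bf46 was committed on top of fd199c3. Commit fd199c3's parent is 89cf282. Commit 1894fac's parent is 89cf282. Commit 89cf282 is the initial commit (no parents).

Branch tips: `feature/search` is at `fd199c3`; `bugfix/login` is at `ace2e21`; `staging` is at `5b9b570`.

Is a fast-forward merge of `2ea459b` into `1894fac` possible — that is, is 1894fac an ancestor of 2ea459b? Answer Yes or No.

Yes

A fast-forward from 1894fac to 2ea459b is possible iff 1894fac is an ancestor of 2ea459b.
Ancestors of 2ea459b: {1894fac, 2ea459b, 5b9b570, 89cf282, 96e6a13, a87bf46, fd199c3}.
1894fac is among them, so fast-forward is possible.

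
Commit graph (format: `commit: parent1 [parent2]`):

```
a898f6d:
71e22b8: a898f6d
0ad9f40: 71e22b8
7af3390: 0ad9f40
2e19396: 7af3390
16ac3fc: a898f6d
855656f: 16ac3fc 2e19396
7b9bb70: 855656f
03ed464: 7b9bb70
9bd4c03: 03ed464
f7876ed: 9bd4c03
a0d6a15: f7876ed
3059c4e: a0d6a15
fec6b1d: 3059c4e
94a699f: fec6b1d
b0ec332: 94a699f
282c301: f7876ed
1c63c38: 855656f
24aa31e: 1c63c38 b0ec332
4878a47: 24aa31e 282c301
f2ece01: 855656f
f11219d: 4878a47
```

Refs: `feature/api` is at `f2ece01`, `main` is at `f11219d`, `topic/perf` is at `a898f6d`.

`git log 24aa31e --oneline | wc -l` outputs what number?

18

Walking parent pointers from 24aa31e: reachable set = {03ed464, 0ad9f40, 16ac3fc, 1c63c38, 24aa31e, 2e19396, 3059c4e, 71e22b8, 7af3390, 7b9bb70, 855656f, 94a699f, 9bd4c03, a0d6a15, a898f6d, b0ec332, f7876ed, fec6b1d}.
That is 18 commits.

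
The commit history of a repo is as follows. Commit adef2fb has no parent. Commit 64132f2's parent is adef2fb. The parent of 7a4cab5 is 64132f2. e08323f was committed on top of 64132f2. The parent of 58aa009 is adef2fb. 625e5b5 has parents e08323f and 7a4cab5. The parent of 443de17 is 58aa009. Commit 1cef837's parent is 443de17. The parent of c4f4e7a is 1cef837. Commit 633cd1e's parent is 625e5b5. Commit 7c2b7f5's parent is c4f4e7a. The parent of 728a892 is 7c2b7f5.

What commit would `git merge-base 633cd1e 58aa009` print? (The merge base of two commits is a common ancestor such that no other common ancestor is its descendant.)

Ancestors of 633cd1e: {625e5b5, 633cd1e, 64132f2, 7a4cab5, adef2fb, e08323f}.
Ancestors of 58aa009: {58aa009, adef2fb}.
Common ancestors: {adef2fb}.
The only common ancestor is adef2fb, so it is the merge base.

adef2fb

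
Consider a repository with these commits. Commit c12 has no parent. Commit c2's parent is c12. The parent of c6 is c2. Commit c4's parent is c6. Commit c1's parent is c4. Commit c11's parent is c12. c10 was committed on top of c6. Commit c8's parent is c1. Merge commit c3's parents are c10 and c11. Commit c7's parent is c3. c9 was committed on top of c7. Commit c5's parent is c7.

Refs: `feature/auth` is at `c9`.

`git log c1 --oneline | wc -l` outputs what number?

Walking parent pointers from c1: reachable set = {c1, c12, c2, c4, c6}.
That is 5 commits.

5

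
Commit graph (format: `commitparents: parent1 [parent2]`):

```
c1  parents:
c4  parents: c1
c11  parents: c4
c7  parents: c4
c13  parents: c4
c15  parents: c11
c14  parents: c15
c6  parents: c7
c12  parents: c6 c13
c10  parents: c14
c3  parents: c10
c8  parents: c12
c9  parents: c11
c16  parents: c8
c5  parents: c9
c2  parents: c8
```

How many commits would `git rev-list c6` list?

Walking parent pointers from c6: reachable set = {c1, c4, c6, c7}.
That is 4 commits.

4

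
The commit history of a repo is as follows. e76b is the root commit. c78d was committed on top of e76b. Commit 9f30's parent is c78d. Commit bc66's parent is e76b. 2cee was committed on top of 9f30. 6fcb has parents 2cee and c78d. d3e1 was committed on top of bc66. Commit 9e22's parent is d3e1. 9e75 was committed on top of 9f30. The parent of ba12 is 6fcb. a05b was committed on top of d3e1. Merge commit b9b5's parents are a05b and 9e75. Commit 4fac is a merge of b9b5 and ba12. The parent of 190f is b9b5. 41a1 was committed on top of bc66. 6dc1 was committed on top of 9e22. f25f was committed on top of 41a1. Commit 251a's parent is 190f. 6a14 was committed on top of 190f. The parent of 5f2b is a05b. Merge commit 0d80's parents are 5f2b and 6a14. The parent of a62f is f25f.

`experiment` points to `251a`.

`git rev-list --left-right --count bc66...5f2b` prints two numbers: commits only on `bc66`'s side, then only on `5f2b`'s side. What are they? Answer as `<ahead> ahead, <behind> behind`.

0 ahead, 3 behind

Reachable from bc66: {bc66, e76b}.
Reachable from 5f2b: {5f2b, a05b, bc66, d3e1, e76b}.
Only in bc66's history (ahead): {} — 0.
Only in 5f2b's history (behind): {5f2b, a05b, d3e1} — 3.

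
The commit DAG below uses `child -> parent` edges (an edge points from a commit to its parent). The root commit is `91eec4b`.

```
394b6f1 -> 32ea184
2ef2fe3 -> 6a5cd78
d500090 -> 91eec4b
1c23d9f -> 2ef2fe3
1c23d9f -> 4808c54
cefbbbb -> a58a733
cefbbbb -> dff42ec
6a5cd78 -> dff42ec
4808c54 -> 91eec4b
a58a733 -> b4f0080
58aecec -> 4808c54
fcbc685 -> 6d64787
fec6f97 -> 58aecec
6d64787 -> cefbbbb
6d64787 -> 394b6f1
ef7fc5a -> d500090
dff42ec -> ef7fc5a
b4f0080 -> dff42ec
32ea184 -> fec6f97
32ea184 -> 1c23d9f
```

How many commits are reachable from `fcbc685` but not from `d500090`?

Reachable from fcbc685: {1c23d9f, 2ef2fe3, 32ea184, 394b6f1, 4808c54, 58aecec, 6a5cd78, 6d64787, 91eec4b, a58a733, b4f0080, cefbbbb, d500090, dff42ec, ef7fc5a, fcbc685, fec6f97}.
Reachable from d500090: {91eec4b, d500090}.
In fcbc685's history but not d500090's: {1c23d9f, 2ef2fe3, 32ea184, 394b6f1, 4808c54, 58aecec, 6a5cd78, 6d64787, a58a733, b4f0080, cefbbbb, dff42ec, ef7fc5a, fcbc685, fec6f97} — 15 commits.

15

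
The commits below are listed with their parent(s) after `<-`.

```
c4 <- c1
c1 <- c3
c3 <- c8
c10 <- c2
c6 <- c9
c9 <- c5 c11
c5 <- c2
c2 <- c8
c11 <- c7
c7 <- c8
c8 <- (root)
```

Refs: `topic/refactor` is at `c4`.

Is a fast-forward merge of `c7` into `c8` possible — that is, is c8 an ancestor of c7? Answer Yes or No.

A fast-forward from c8 to c7 is possible iff c8 is an ancestor of c7.
Ancestors of c7: {c7, c8}.
c8 is among them, so fast-forward is possible.

Yes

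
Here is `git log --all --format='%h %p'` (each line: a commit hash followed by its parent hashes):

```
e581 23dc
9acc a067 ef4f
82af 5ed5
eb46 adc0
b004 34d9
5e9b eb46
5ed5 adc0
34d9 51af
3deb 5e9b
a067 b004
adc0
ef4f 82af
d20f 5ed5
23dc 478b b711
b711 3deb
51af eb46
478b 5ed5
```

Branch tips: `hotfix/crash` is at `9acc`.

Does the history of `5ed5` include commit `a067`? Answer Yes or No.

Ancestors of 5ed5: {5ed5, adc0}.
a067 is not in that set, so it is not an ancestor of 5ed5.

No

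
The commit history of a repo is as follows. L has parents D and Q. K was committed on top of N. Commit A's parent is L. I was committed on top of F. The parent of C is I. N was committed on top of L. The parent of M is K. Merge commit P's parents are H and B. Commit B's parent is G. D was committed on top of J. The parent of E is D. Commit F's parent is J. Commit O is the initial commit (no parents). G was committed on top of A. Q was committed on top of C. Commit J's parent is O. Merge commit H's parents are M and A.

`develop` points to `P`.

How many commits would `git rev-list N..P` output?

7

Reachable from P: {A, B, C, D, F, G, H, I, J, K, L, M, N, O, P, Q}.
Reachable from N: {C, D, F, I, J, L, N, O, Q}.
In P's history but not N's: {A, B, G, H, K, M, P} — 7 commits.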